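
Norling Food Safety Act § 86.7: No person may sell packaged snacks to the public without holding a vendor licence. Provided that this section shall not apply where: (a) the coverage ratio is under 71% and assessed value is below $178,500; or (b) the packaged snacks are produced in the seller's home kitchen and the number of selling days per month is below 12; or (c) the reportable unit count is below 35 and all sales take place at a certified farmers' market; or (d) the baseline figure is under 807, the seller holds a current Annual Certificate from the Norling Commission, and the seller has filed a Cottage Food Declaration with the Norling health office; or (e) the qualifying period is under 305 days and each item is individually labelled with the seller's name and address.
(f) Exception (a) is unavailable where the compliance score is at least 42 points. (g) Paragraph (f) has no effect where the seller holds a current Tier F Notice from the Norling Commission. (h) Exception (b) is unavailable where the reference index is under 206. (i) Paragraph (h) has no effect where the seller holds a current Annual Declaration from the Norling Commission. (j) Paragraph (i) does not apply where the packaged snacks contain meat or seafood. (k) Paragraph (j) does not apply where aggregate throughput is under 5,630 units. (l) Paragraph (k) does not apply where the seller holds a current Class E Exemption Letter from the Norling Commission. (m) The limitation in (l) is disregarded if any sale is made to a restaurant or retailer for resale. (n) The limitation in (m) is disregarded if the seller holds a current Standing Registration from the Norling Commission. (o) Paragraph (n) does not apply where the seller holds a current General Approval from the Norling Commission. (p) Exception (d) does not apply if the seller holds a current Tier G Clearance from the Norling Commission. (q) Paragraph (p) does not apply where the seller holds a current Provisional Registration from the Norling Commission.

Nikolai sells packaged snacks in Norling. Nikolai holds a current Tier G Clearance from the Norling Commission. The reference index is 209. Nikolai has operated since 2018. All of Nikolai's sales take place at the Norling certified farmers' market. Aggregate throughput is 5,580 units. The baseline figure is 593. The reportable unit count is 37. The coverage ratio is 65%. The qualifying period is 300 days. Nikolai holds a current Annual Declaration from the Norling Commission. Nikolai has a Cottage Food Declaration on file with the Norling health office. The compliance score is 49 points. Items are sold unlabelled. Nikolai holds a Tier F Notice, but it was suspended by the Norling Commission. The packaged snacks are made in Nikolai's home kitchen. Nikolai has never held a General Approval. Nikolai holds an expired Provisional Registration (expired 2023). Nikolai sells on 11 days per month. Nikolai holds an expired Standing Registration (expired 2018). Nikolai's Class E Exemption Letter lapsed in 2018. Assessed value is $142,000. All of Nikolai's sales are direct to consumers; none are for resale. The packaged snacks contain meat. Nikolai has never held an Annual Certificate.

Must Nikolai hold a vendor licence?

No — exception (b) applies; Nikolai is not required to hold a vendor licence.

Exception (a)'s conditions are all satisfied: the coverage ratio is 65%, under the 71% limit; assessed value is $142,000, below the $178,500 limit. Turning to paragraphs (f)–(g): (f) is engaged — the compliance score is 49 points, meeting the 42 points threshold. (g) is not triggered (there is no Tier F Notice in force), so (f) stands. Exception (a) does not apply.
Exception (b) is satisfied on its face — the packaged snacks are home-kitchen produced; the number of selling days per month is 11, below the 12 limit. Applying paragraphs (h)–(o): (h) is inapplicable — the reference index is 209, not under 206. (b) remains available.
Exception (c) requires that the reportable unit count is below 35; but the reportable unit count is 37, not below 35, so (c) is unavailable.
Exception (d) fails — no current Annual Certificate is held.
Exception (e) requires that each item is individually labelled with the seller's name and address; but items are sold unlabelled, so (e) is unavailable.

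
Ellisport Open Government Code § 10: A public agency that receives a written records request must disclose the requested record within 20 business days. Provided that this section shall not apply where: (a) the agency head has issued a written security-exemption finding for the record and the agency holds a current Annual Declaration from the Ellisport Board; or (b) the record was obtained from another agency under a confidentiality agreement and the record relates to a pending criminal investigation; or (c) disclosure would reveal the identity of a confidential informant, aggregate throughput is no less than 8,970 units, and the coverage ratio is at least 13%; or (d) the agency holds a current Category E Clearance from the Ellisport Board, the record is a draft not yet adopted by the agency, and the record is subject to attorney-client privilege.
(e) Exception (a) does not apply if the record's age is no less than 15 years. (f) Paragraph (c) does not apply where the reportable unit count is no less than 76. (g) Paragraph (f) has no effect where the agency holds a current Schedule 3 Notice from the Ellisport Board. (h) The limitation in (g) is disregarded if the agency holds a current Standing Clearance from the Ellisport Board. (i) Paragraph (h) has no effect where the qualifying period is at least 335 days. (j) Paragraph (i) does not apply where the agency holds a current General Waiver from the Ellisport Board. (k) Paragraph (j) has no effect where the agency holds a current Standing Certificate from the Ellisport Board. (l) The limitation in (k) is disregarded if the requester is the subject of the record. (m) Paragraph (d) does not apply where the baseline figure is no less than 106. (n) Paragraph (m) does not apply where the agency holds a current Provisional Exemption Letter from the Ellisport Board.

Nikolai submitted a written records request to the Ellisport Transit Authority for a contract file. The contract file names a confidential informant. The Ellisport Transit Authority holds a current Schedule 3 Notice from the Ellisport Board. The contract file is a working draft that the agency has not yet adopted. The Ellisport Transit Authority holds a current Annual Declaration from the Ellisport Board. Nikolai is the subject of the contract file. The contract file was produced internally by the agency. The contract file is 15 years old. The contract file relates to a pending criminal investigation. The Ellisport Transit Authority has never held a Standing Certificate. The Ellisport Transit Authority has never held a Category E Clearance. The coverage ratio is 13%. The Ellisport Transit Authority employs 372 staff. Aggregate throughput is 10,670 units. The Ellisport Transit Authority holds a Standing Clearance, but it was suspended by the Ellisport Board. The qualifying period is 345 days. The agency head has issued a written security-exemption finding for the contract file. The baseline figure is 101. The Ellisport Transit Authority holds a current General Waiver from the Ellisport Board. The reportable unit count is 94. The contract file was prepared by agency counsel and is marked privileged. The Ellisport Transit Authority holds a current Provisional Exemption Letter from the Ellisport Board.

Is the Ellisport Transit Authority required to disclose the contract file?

No — exception (c) applies; the Ellisport Transit Authority is not required to disclose the contract file.

Exception (a) is satisfied on its face — a written security-exemption finding has been issued; a current Annual Declaration is held. But applying paragraph (e): (e) operates against (a): the record's age is 15 years, meeting the 15 years threshold. So (a) is unavailable.
Exception (b) does not apply: the contract file was produced internally.
Exception (c) is satisfied on its face — the contract file names a confidential informant; aggregate throughput is 10,670 units, meeting the 8,970 units threshold; the coverage ratio is 13%, meeting the 13% threshold. Applying paragraphs (f)–(l): (f) is triggered (the reportable unit count is 94, meeting the 76 threshold), but is displaced by (g): (g) is triggered — a current Schedule 3 Notice is held. (h) does not operate here (no current Standing Clearance is held), so (g) stands. So (c) applies.
Exception (d) does not apply: there is no Category E Clearance in force.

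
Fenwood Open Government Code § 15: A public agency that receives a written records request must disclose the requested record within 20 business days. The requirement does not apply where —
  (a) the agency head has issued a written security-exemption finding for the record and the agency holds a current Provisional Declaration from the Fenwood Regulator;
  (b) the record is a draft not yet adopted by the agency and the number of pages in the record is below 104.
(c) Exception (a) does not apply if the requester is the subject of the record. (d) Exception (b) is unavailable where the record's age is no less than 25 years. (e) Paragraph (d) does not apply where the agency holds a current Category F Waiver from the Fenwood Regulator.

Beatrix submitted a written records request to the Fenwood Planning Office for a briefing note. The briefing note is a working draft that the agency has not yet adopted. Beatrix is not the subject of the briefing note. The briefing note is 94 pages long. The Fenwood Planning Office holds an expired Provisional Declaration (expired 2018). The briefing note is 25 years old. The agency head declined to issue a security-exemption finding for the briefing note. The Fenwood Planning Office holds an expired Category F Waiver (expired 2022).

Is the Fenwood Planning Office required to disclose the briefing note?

Yes — the Fenwood Planning Office must disclose the briefing note.

Exception (a) does not apply: the agency head declined to issue a security-exemption finding.
Exception (b)'s conditions are all satisfied: the briefing note is an unadopted draft; the number of pages in the record is 94, below the 104 limit. However, paragraphs (d)–(e) must be considered: (d) operates against (b): the record's age is 25 years, meeting the 25 years threshold. (e) does not operate here (the Category F Waiver is not current), so (d) stands. (b) is therefore removed.
Every exception is unavailable, so the rule governs.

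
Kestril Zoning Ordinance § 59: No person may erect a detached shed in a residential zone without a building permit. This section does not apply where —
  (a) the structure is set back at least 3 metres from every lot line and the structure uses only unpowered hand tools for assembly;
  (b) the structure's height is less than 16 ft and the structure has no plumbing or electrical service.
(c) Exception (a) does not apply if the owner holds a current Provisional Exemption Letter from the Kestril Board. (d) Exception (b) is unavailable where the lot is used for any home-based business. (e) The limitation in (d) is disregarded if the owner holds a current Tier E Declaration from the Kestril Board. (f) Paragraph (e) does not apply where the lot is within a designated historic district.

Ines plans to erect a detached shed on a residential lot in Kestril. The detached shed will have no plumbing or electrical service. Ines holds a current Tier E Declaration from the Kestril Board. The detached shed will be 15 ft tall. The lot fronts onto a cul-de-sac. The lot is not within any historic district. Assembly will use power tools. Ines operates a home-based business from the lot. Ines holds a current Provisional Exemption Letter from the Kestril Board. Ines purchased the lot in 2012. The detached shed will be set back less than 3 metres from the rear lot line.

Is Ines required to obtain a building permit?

No — exception (b) applies; Ines does not need a building permit.

Exception (a) fails — the rear setback is under 3 m.
Exception (b): the structure's height is 15 ft, less than the 16 ft limit; there is no plumbing or electrical service — every condition holds. Under paragraphs (d)–(f): (d) would limit (b) — a home-based business operates on the lot — but (e) sets (d) aside: (e) operates against (d): a current Tier E Declaration is held. (f) is not triggered (the lot is not in a historic district), so (e) stands. (b) remains available.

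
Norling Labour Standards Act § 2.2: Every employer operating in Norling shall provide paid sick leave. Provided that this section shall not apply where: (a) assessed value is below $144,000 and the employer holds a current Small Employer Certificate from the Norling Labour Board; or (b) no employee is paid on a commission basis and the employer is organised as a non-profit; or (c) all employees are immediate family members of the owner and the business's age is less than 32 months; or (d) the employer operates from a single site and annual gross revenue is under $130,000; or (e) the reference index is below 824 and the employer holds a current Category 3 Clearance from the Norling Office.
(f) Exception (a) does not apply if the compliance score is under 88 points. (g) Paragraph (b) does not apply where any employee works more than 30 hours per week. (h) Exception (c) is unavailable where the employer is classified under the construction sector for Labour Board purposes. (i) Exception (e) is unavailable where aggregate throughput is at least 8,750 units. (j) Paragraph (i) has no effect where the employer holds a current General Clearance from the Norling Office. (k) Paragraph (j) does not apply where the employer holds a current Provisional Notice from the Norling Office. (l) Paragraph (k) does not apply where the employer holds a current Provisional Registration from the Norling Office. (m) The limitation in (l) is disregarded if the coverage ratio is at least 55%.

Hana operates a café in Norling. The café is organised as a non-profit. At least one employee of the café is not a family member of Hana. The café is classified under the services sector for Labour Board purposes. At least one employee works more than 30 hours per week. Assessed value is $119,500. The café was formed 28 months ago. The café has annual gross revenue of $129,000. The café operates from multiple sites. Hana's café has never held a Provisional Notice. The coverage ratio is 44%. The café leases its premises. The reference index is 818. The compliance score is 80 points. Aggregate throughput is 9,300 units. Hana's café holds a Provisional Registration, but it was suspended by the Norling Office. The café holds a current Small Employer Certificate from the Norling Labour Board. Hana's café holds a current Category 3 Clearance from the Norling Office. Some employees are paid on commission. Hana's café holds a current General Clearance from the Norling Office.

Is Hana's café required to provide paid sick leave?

No — exception (e) applies; Hana's café is not required to provide paid sick leave.

Exception (a)'s conditions are all satisfied: assessed value is $119,500, below the $144,000 limit; a current Small Employer Certificate is held. However, paragraph (f) must be considered: (f) applies — the compliance score is 80 points, under the 88 points limit. (a) is therefore removed.
Exception (b) requires that no employee is paid on a commission basis; but some employees are paid on commission, so (b) is unavailable.
Exception (c) fails — at least one employee is not a family member.
Exception (d) fails — the employer operates from multiple sites.
All of (e)'s requirements are met (the reference index is 818, below the 824 limit; a current Category 3 Clearance is held). Under paragraphs (i)–(m): (i) would limit (e) — aggregate throughput is 9,300 units, meeting the 8,750 units threshold — but (j) sets (i) aside: (j) operates against (i): a current General Clearance is held. (k) is not triggered (there is no Provisional Notice in force), so (j) stands. Exception (e) stands.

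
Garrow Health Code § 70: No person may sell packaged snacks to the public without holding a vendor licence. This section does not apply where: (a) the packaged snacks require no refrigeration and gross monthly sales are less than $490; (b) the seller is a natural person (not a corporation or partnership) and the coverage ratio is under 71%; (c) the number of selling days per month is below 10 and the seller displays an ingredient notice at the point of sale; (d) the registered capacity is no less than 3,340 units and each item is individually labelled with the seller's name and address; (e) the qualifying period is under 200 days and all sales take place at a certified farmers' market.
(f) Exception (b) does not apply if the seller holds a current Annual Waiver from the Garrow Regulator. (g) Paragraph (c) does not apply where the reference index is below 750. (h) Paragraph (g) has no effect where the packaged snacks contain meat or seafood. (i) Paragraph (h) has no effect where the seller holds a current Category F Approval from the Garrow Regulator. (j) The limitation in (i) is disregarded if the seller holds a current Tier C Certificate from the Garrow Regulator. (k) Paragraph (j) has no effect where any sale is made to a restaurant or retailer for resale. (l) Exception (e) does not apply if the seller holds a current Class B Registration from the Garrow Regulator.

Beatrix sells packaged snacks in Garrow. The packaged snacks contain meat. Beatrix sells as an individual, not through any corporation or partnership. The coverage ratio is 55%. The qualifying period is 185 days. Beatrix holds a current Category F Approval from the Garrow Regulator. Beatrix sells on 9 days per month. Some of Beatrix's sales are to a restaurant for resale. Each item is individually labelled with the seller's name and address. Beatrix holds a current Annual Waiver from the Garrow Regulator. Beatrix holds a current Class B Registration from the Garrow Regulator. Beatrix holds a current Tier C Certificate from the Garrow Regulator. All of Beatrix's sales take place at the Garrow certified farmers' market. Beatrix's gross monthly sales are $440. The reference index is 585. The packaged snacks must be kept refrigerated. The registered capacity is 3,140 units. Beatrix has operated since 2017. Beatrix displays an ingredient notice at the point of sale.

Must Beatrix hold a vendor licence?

Yes — Beatrix must hold a vendor licence.

Exception (a) requires that the packaged snacks require no refrigeration; but the packaged snacks require refrigeration, so (a) is unavailable.
Exception (b): the seller is a natural person; the coverage ratio is 55%, under the 71% limit — every condition holds. But applying paragraph (f): (f) is engaged — a current Annual Waiver is held. (b) is therefore removed.
All of (c)'s requirements are met (the number of selling days per month is 9, below the 10 limit; an ingredient notice is displayed). But: (g) is engaged — the reference index is 585, below the 750 limit. (h) would limit (g) — the packaged snacks contain meat — but (i) sets (h) aside: (i) is engaged — a current Category F Approval is held. (j) would limit (i) — a current Tier C Certificate is held — but (k) sets (j) aside: (k) operates against (j): some sales are to a restaurant for resale. So (c) is unavailable.
Exception (d) requires that the registered capacity is no less than 3,340 units; but the registered capacity is 3,140 units, short of 3,340 units, so (d) is unavailable.
All of (e)'s requirements are met (the qualifying period is 185 days, under the 200 days limit; all sales are at a certified farmers' market). But applying paragraph (l): (l) operates — a current Class B Registration is held. Exception (e) does not apply.
No exception applies. The general rule governs.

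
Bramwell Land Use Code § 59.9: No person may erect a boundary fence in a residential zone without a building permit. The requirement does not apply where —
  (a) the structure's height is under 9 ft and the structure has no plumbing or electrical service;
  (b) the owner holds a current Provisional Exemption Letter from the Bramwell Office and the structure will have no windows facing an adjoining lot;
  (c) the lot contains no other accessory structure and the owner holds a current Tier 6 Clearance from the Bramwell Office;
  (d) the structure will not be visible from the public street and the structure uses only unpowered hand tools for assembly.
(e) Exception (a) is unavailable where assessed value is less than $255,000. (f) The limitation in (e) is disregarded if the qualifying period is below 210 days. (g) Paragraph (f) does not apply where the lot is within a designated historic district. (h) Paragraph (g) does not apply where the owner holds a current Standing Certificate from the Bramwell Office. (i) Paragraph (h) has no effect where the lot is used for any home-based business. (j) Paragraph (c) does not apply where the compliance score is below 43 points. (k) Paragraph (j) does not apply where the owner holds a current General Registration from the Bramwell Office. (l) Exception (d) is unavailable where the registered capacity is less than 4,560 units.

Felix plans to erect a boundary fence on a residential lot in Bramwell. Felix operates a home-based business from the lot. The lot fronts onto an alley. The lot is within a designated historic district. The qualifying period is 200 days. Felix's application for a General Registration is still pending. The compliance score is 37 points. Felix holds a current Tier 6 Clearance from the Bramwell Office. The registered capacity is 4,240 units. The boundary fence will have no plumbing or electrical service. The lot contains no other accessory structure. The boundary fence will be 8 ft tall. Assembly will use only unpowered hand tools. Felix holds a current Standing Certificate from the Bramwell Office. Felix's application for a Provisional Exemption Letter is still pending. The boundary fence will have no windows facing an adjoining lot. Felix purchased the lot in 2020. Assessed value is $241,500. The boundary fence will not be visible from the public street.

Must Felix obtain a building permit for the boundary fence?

Yes — Felix must obtain a building permit.

Exception (a)'s conditions are all satisfied: the structure's height is 8 ft, under the 9 ft limit; there is no plumbing or electrical service. However, paragraphs (e)–(i) must be considered: (e) operates against (a): assessed value is $241,500, less than the $255,000 limit. (f) would limit (e) — the qualifying period is 200 days, below the 210 days limit — but (g) sets (f) aside: (g) operates against (f): the lot is in a historic district. (h) would limit (g) — a current Standing Certificate is held — but (i) sets (h) aside: (i) operates — a home-based business operates on the lot. (a) is therefore removed.
Exception (b) does not apply: there is no Provisional Exemption Letter in force.
All of (c)'s requirements are met (the lot has no other accessory structure; a current Tier 6 Clearance is held). However, paragraphs (j)–(k) must be considered: (j) applies — the compliance score is 37 points, below the 43 points limit. (k) is inapplicable (the General Registration is not current), so (j) stands. Exception (c) does not apply.
Exception (d) is satisfied on its face — the structure will not be visible from the street; assembly uses only hand tools. But: (l) is engaged — the registered capacity is 4,240 units, less than the 4,560 units limit. Exception (d) does not apply.
None of the exceptions is available; § 59.9 applies in full.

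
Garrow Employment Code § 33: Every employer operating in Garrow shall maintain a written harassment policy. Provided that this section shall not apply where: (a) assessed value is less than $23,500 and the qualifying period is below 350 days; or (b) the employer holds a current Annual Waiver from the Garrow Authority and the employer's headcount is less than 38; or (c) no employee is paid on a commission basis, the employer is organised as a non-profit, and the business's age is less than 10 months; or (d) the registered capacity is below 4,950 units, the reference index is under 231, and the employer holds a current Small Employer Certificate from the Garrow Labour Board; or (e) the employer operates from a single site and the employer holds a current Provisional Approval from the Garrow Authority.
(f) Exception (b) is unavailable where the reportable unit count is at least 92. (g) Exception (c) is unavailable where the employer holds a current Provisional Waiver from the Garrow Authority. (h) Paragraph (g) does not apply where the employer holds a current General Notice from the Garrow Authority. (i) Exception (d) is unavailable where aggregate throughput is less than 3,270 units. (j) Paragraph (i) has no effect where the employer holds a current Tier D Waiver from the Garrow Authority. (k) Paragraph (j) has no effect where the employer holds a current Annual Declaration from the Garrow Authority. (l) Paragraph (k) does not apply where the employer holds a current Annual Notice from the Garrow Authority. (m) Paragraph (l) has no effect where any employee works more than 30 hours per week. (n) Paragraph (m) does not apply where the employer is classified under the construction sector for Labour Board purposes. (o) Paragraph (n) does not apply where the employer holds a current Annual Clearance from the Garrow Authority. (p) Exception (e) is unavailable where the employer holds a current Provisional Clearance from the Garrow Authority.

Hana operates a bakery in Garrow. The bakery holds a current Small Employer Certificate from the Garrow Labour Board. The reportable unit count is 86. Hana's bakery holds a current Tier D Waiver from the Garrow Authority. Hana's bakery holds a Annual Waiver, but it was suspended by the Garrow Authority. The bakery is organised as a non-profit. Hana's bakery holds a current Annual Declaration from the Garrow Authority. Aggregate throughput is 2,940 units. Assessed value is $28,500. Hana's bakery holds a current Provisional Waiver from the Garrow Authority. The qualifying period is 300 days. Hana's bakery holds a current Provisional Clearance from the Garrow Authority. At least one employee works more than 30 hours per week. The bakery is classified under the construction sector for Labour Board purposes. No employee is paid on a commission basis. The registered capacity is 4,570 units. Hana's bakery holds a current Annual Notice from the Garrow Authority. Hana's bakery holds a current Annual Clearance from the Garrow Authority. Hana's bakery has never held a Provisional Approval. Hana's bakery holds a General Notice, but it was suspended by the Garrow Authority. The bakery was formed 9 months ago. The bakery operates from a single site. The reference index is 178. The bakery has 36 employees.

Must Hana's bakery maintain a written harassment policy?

Exception (a) requires that assessed value is less than $23,500; but assessed value is $28,500, not less than $23,500, so (a) is unavailable.
Exception (b) does not apply: no current Annual Waiver is held.
Exception (c)'s conditions are all satisfied: no employee is paid on commission; the employer is a non-profit; the business's age is 9 months, less than the 10 months limit. Turning to paragraphs (g)–(h): (g) operates against (c): a current Provisional Waiver is held. (h), which would lift (g), is inapplicable — no current General Notice is held. So (c) is unavailable.
Exception (d)'s conditions are all satisfied: the registered capacity is 4,570 units, below the 4,950 units limit; the reference index is 178, under the 231 limit; a current Small Employer Certificate is held. However, paragraphs (i)–(o) must be considered: (i) operates — aggregate throughput is 2,940 units, less than the 3,270 units limit. (j) is engaged (a current Tier D Waiver is held), but yields to (k): (k) operates — a current Annual Declaration is held. (l) is engaged (a current Annual Notice is held), but is set aside by (m): (m) is engaged — at least one employee exceeds 30 hours/week. (n) applies (the bakery is classified under the construction sector), but is overridden by (o): (o) operates against (n): a current Annual Clearance is held. Exception (d) does not apply.
Exception (e) fails — the Provisional Approval is not current.
No exception is made out. Hana's bakery falls within the general rule.

Yes — Hana's bakery must maintain a written harassment policy.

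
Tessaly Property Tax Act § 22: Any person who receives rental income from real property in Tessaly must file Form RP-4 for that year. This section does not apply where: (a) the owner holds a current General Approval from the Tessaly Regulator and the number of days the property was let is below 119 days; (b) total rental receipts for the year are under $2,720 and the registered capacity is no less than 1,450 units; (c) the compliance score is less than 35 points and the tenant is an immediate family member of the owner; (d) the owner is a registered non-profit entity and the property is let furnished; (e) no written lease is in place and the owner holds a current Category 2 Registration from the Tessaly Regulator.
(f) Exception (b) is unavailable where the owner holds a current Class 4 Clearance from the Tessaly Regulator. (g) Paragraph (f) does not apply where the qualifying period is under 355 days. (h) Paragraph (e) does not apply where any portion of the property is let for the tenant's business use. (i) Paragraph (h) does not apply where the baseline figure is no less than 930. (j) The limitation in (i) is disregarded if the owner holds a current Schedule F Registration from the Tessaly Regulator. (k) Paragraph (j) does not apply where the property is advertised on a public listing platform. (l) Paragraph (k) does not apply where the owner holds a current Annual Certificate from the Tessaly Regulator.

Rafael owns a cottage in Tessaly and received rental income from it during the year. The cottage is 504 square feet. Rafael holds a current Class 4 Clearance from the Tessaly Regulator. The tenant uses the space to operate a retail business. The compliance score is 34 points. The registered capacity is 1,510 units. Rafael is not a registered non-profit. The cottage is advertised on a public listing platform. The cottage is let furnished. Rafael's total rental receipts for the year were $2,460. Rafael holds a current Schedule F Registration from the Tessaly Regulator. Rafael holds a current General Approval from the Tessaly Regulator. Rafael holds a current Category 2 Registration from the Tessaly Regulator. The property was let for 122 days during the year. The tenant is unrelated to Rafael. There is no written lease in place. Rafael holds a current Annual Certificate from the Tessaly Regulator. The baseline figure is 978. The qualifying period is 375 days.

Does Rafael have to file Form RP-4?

Yes — Rafael must file Form RP-4.

Exception (a) does not apply: the number of days the property was let is 122 days, not below 119 days.
All of (b)'s requirements are met (total rental receipts for the year are $2,460, under the $2,720 limit; the registered capacity is 1,510 units, meeting the 1,450 units threshold). But applying paragraphs (f)–(g): (f) operates against (b): a current Class 4 Clearance is held. (g), which would lift (f), is not triggered — the qualifying period is 375 days, not under 355 days. Exception (b) does not apply.
Exception (c) fails — the tenant is unrelated to the owner.
Exception (d) requires that the owner is a registered non-profit entity; but Rafael is not a registered non-profit, so (d) is unavailable.
Exception (e)'s conditions are all satisfied: there is no written lease; a current Category 2 Registration is held. Turning to paragraphs (h)–(l): (h) operates — the space is let for business use. (i) applies (the baseline figure is 978, meeting the 930 threshold), but is itself disapplied by (j): (j) operates — a current Schedule F Registration is held. (k) would limit (j) — the property is publicly advertised — but (l) sets (k) aside: (l) is triggered — a current Annual Certificate is held. (e) is therefore removed.
No exception is made out. Rafael falls within the general rule.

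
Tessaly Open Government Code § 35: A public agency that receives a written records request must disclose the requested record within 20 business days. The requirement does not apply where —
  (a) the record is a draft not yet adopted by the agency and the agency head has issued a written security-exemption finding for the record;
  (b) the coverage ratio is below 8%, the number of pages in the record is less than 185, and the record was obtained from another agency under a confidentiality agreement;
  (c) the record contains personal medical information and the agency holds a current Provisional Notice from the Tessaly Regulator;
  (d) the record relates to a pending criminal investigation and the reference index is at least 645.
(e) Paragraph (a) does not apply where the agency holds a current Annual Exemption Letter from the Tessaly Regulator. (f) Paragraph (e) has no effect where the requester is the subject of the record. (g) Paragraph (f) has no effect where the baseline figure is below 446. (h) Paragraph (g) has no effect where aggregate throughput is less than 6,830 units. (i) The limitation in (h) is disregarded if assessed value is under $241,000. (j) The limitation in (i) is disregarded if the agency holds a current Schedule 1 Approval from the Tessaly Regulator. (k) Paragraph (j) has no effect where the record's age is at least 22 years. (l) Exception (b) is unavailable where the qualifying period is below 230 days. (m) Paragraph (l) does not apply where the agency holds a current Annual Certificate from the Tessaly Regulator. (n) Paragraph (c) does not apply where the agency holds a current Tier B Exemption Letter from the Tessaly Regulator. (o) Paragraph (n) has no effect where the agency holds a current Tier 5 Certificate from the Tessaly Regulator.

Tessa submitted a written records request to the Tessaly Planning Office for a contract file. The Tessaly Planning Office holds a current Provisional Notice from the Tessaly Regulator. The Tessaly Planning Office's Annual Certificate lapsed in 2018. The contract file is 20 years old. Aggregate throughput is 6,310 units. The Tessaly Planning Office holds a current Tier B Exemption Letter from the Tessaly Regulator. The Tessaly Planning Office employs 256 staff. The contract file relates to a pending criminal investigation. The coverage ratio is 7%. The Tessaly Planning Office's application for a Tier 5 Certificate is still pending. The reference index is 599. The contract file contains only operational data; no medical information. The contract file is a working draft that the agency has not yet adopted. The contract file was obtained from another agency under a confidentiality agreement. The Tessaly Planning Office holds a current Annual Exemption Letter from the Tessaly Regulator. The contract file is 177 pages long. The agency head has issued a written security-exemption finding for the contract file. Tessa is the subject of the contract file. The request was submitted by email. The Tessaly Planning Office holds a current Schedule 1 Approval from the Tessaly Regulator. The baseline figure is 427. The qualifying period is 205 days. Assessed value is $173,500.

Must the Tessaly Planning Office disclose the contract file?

All of (a)'s requirements are met (the contract file is an unadopted draft; a written security-exemption finding has been issued). Applying paragraphs (e)–(k): (e) operates (a current Annual Exemption Letter is held), but is displaced by (f): (f) applies — Tessa is the subject of the contract file. (g) would limit (f) — the baseline figure is 427, below the 446 limit — but (h) sets (g) aside: (h) operates — aggregate throughput is 6,310 units, less than the 6,830 units limit. (i) would limit (h) — assessed value is $173,500, under the $241,000 limit — but (j) sets (i) aside: (j) is triggered — a current Schedule 1 Approval is held. (k), which would lift (j), is not engaged — the record's age is 20 years, short of 22 years. So (a) applies.
All of (b)'s requirements are met (the coverage ratio is 7%, below the 8% limit; the number of pages in the record is 177, less than the 185 limit; the contract file was obtained under a confidentiality agreement). But: (l) operates against (b): the qualifying period is 205 days, below the 230 days limit. (m), which would lift (l), is inapplicable — the Annual Certificate is not current. Exception (b) does not apply.
Exception (c) requires that the record contains personal medical information; but the contract file contains only operational data, so (c) is unavailable.
Exception (d) requires that the reference index is at least 645; but the reference index is 599, short of 645, so (d) is unavailable.

No — exception (a) applies; the Tessaly Planning Office is not required to disclose the contract file.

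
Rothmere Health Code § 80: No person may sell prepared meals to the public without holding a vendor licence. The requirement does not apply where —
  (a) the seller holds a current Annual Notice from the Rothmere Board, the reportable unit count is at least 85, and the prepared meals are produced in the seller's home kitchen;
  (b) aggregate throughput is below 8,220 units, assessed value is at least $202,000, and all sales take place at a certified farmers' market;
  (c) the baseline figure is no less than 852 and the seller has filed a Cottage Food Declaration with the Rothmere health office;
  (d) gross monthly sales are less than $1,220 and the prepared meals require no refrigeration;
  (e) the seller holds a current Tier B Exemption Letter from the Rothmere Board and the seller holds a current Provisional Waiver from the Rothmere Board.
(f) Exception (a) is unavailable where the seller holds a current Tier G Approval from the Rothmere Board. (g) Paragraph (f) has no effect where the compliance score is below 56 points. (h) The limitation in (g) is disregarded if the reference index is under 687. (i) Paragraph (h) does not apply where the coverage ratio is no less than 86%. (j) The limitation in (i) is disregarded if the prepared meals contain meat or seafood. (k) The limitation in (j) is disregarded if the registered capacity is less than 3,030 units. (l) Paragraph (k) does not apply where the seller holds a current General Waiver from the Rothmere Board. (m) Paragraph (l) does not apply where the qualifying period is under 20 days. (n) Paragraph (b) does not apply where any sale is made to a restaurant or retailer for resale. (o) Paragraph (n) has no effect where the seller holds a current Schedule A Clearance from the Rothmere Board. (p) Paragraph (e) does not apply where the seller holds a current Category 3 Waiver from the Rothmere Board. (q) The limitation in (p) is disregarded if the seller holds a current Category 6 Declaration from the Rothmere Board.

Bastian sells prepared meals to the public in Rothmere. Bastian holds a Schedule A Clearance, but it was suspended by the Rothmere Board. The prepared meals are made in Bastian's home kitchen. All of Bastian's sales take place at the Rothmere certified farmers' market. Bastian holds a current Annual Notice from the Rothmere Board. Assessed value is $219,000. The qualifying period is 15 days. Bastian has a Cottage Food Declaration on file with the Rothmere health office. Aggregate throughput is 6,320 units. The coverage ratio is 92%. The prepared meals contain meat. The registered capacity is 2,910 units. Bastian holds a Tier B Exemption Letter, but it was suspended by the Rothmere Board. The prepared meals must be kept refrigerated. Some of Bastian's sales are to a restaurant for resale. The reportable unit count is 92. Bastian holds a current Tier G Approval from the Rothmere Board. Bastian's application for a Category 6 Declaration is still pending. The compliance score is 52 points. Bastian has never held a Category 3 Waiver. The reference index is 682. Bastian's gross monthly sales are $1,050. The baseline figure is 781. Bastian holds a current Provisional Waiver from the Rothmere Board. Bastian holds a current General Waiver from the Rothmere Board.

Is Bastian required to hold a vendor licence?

Exception (a): a current Annual Notice is held; the reportable unit count is 92, meeting the 85 threshold; the prepared meals are home-kitchen produced — every condition holds. Applying paragraphs (f)–(m): (f) would limit (a) — a current Tier G Approval is held — but (g) sets (f) aside: (g) applies — the compliance score is 52 points, below the 56 points limit. (h) operates (the reference index is 682, under the 687 limit), but is overridden by (i): (i) applies — the coverage ratio is 92%, meeting the 86% threshold. (j) would limit (i) — the prepared meals contain meat — but (k) sets (j) aside: (k) is triggered — the registered capacity is 2,910 units, less than the 3,030 units limit. (l) applies (a current General Waiver is held), but is displaced by (m): (m) is engaged — the qualifying period is 15 days, under the 20 days limit. Exception (a) stands.
All of (b)'s requirements are met (aggregate throughput is 6,320 units, below the 8,220 units limit; assessed value is $219,000, meeting the $202,000 threshold; all sales are at a certified farmers' market). But: (n) operates against (b): some sales are to a restaurant for resale. (o) is inapplicable (no current Schedule A Clearance is held), so (n) stands. So (b) is unavailable.
Exception (c) does not apply: the baseline figure is 781, short of 852.
Exception (d) does not apply: the prepared meals require refrigeration.
Exception (e) fails — no current Tier B Exemption Letter is held.

No — exception (a) applies; Bastian is not required to hold a vendor licence.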